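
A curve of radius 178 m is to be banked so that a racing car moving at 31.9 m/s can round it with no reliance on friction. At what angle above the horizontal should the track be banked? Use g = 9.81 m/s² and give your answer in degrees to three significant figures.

For a frictionless banked turn: horizontally N sinθ = mv²/r and vertically N cosθ = mg.
Dividing: tanθ = v²/(r g) = (31.9)²/(178 × 9.81) = 1018/1746 = 0.5828.
θ = arctan(0.5828) = 30.23°.

30.2°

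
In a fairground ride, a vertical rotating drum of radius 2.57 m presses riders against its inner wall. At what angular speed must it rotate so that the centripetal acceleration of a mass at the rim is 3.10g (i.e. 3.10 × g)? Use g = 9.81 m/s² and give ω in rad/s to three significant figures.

3.44 rad/s

Centripetal acceleration a_c = ω²r. Setting ω²r = 3.10g:
ω = √(3.10g / r) = √(3.10 × 9.81 / 2.57) = √11.83 = 3.440 rad/s.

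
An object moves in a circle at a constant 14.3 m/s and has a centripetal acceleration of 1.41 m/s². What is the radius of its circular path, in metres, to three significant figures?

145 m

a_c = v²/r ⇒ r = v²/a_c = (14.3)²/1.41 = 204.5/1.41 = 145.0 m.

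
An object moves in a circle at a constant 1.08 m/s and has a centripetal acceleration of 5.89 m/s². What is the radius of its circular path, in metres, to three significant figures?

a_c = v²/r ⇒ r = v²/a_c = (1.08)²/5.89 = 1.166/5.89 = 0.1980 m.

0.198 m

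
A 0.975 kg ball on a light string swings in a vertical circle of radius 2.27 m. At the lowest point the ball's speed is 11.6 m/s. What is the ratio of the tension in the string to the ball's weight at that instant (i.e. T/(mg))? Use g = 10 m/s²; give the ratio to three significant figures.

At the bottom, T − mg = mv²/r, so T = m(v²/r + g) and T/(mg) = v²/(rg) + 1 = (11.6)²/(2.27 × 10.0) + 1 = 5.928 + 1 = 6.928.

6.93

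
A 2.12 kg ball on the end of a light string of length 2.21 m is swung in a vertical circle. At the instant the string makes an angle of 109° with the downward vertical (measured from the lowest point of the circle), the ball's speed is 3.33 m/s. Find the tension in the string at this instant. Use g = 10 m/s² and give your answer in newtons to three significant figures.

Take the radial direction toward the centre of the circle as positive. The component of the weight along the string toward the centre is −mg cos φ (φ measured from the bottom), so Newton's second law along the string gives T − mg cos φ = m v²/r.
cos 109° = -0.3256, so T = m(v²/r + g cos φ) = 2.12 × ((3.33)²/2.21 + 10.0 × -0.3256) = 2.12 × (5.018 + (-3.256)) = 2.12 × 1.762 = 3.735 N.

3.74 N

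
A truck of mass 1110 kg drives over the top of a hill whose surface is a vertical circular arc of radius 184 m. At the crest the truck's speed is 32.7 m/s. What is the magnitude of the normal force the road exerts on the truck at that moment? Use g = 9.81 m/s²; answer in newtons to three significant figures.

At the crest the centripetal acceleration points downward (toward the centre of the arc), so mg − N = mv²/r.
N = m(g − v²/r) = 1110 × (9.81 − (32.7)²/184) = 1110 × (9.81 − 5.811) = 1110 × 3.999 = 4438 N.

4440 N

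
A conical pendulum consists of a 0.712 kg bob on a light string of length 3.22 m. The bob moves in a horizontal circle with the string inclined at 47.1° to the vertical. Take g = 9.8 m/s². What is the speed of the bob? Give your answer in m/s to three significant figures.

4.99 m/s

The radius of the circle is r = L sinθ = 3.22 × sin 47.1° = 2.359 m.
Horizontally T sinθ = mv²/r and vertically T cosθ = mg, so tanθ = v²/(rg).
v = √(r g tanθ) = √(2.359 × 9.8 × 1.076) = √24.88 = 4.988 m/s.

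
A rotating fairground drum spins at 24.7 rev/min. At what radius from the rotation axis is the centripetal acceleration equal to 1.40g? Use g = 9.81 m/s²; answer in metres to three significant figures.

2.05 m

ω = 24.7 rev/min × 2π/60 = 2.587 rad/s.
a_c = ω²r = 1.40g ⇒ r = 1.40 × 9.81 / (2.587)² = 13.73/6.690 = 2.053 m.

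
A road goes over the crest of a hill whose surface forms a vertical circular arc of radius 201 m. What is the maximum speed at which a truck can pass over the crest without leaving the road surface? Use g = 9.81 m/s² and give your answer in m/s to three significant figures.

44.4 m/s

At the crest the centre of the circle is below the truck, so the net downward (centripetal) force is mg − N = mv²/r.
The truck leaves the road when N → 0, giving v_max = √(g r) = √(9.81 × 201) = 44.41 m/s.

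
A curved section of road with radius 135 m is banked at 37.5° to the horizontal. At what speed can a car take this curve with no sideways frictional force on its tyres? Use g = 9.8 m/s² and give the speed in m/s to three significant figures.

On a frictionless banked curve, N sinθ = mv²/r and N cosθ = mg, so tanθ = v²/(rg).
v = √(r g tanθ) = √(135 × 9.8 × tan 37.5°) = √(135 × 9.8 × 0.7673) = √1015 = 31.86 m/s.

31.9 m/s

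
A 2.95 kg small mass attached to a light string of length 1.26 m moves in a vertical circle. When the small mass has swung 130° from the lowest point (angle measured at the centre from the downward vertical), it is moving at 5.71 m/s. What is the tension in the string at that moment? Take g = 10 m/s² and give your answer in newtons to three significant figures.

Take the radial direction toward the centre of the circle as positive. The component of the weight along the string toward the centre is −mg cos φ (φ measured from the bottom), so Newton's second law along the string gives T − mg cos φ = m v²/r.
cos 130° = -0.6428, so T = m(v²/r + g cos φ) = 2.95 × ((5.71)²/1.26 + 10.0 × -0.6428) = 2.95 × (25.88 + (-6.428)) = 2.95 × 19.45 = 57.37 N.

57.4 N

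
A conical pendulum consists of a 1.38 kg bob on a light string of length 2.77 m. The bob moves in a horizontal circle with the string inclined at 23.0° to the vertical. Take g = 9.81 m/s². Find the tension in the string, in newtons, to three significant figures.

Vertically the bob has no acceleration, so T cosθ = mg.
T = mg/cosθ = 1.38 × 9.81 / cos 23.0° = 13.54/0.9205 = 14.71 N.

14.7 N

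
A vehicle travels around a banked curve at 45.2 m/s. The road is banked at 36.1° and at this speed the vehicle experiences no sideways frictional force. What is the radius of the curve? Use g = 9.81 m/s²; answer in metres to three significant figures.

Frictionless banking: tanθ = v²/(rg), so r = v²/(g tanθ).
r = (45.2)²/(9.81 × tan 36.1°) = 2043/(9.81 × 0.7292) = 2043/7.154 = 285.6 m.

286 m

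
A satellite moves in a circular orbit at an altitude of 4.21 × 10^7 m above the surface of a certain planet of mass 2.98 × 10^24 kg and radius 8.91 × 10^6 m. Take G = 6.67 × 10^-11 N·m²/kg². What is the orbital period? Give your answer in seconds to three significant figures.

162000 s

r = R + h = 8.91 × 10^6 + 4.21 × 10^7 = 5.101 × 10^7 m. Gravity provides the centripetal force: G M m / r² = m v² / r ⇒ v = √(GM/r) = 1974 m/s.
T = 2πr/v = 2π × 5.101 × 10^7 / 1974 = 162400 s.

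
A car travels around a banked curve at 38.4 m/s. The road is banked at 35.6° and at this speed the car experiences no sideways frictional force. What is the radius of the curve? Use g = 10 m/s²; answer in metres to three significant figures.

Frictionless banking: tanθ = v²/(rg), so r = v²/(g tanθ).
r = (38.4)²/(10.0 × tan 35.6°) = 1475/(10.0 × 0.7159) = 1475/7.159 = 206.0 m.

206 m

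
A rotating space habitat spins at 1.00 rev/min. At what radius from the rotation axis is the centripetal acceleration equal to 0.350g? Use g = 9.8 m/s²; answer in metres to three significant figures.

313 m

ω = 1.00 rev/min × 2π/60 = 0.1047 rad/s.
a_c = ω²r = 0.350g ⇒ r = 0.350 × 9.8 / (0.1047)² = 3.430/0.01097 = 312.8 m.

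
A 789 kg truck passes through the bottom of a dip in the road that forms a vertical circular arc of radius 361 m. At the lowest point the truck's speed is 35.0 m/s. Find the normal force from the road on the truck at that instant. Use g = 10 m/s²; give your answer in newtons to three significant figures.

10600 N

At the lowest point, N points up (toward the centre) and the weight mg points down (away from the centre), so the net inward force is N − mg = mv²/r.
N = m(v²/r + g) = 789 × ((35.0)²/361 + 10.0) = 789 × (3.393 + 10.0) = 789 × 13.39 = 10570 N.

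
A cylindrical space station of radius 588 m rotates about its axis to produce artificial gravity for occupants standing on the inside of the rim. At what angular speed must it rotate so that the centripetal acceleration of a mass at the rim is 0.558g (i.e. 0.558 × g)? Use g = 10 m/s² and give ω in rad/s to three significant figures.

0.0974 rad/s

Centripetal acceleration a_c = ω²r. Setting ω²r = 0.558g:
ω = √(0.558g / r) = √(0.558 × 10.0 / 588) = √0.009490 = 0.09742 rad/s.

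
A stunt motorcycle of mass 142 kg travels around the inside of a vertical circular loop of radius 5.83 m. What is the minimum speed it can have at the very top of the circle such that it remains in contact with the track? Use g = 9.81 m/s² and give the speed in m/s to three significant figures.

7.56 m/s

At the highest point the centre is directly below, so both the weight and N act inward: N + mg = mv²/r.
At minimum speed N → 0, so mg = mv_min²/r ⇒ v_min = √(g r) = √(9.81 × 5.83) = 7.563 m/s.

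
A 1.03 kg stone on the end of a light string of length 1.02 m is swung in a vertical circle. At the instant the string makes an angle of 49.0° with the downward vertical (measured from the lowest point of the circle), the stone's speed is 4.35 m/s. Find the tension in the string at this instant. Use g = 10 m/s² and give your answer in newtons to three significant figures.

Take the radial direction toward the centre of the circle as positive. The component of the weight along the string toward the centre is −mg cos φ (φ measured from the bottom), so Newton's second law along the string gives T − mg cos φ = m v²/r.
cos 49.0° = 0.6561, so T = m(v²/r + g cos φ) = 1.03 × ((4.35)²/1.02 + 10.0 × 0.6561) = 1.03 × (18.55 + (6.561)) = 1.03 × 25.11 = 25.87 N.

25.9 N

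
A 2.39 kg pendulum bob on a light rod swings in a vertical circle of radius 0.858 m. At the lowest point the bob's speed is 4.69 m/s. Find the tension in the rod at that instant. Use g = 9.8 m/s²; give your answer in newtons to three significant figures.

84.7 N

At the lowest point, T points up (toward the centre) and the weight mg points down (away from the centre), so the net inward force is T − mg = mv²/r.
T = m(v²/r + g) = 2.39 × ((4.69)²/0.858 + 9.8) = 2.39 × (25.64 + 9.8) = 2.39 × 35.44 = 84.69 N.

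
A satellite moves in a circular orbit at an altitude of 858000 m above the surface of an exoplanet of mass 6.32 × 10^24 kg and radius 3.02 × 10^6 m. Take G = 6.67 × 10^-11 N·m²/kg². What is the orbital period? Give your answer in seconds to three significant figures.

r = R + h = 3.02 × 10^6 + 858000 = 3.878 × 10^6 m. Gravity provides the centripetal force: G M m / r² = m v² / r ⇒ v = √(GM/r) = 10430 m/s.
T = 2πr/v = 2π × 3.878 × 10^6 / 10430 = 2337 s.

2340 s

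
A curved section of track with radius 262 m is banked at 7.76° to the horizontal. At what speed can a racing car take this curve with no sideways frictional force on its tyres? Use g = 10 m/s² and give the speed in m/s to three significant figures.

18.9 m/s

On a frictionless banked curve, N sinθ = mv²/r and N cosθ = mg, so tanθ = v²/(rg).
v = √(r g tanθ) = √(262 × 10.0 × tan 7.76°) = √(262 × 10.0 × 0.1363) = √357.0 = 18.90 m/s.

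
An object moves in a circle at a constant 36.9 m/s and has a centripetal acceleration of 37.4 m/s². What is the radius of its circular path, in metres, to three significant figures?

36.4 m

a_c = v²/r ⇒ r = v²/a_c = (36.9)²/37.4 = 1362/37.4 = 36.41 m.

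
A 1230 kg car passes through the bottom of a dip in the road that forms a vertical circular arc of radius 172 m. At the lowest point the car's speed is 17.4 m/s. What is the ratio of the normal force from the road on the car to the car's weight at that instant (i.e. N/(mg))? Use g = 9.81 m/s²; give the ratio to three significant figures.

At the bottom, N − mg = mv²/r, so N = m(v²/r + g) and N/(mg) = v²/(rg) + 1 = (17.4)²/(172 × 9.81) + 1 = 0.1794 + 1 = 1.179.

1.18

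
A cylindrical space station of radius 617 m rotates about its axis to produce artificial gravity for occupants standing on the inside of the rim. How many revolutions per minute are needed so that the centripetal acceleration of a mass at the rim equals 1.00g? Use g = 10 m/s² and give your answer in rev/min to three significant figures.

Require ω²r = 1.00g, so ω = √(1.00 × 10.0/617) = 0.1273 rad/s.
In rev/min: ω × 60/(2π) = 0.1273 × 60/(2π) = 1.216 rev/min.

1.22 rev/min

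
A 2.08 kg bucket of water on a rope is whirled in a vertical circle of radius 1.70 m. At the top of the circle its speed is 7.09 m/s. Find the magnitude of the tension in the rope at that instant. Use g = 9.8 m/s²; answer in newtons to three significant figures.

41.1 N

At the top, both T and the weight mg point inward (toward the centre), so T + mg = mv²/r.
T = m(v²/r − g) = 2.08 × ((7.09)²/1.70 − 9.8) = 2.08 × (29.57 − 9.8) = 2.08 × 19.77 = 41.12 N.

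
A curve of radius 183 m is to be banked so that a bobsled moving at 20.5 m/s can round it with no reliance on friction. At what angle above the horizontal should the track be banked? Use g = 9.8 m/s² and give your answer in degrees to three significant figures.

For a frictionless banked turn: horizontally N sinθ = mv²/r and vertically N cosθ = mg.
Dividing: tanθ = v²/(r g) = (20.5)²/(183 × 9.8) = 420.2/1793 = 0.2343.
θ = arctan(0.2343) = 13.19°.

13.2°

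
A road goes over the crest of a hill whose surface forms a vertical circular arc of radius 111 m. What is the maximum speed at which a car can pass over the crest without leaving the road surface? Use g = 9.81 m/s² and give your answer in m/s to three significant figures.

At the crest the centre of the circle is below the car, so the net downward (centripetal) force is mg − N = mv²/r.
The car leaves the road when N → 0, giving v_max = √(g r) = √(9.81 × 111) = 33.00 m/s.

33.0 m/s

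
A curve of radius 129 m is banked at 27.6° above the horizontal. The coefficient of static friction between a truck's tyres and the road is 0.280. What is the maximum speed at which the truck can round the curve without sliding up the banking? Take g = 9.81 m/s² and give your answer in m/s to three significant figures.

34.5 m/s

At the maximum speed, friction acts down the slope at its limiting value f = μN. Radially (horizontal, toward centre): N sinθ + μN cosθ = mv²/r. Vertically: N cosθ − μN sinθ = mg.
Dividing: v² = r g (sinθ + μcosθ)/(cosθ − μsinθ).
sinθ + μcosθ = 0.4633 + 0.280×0.8862 = 0.7114; cosθ − μsinθ = 0.8862 − 0.280×0.4633 = 0.7565.
v² = 129 × 9.81 × 0.7114/0.7565 = 1190 m²/s², so v = 34.50 m/s.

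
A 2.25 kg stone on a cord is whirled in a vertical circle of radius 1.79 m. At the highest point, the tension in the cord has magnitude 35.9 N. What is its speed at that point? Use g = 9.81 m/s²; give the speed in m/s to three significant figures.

6.79 m/s

At the top, T + mg = mv²/r, so v = √(r(T/m + g)) = √(1.79 × (35.9/2.25 + 9.81)) = √(1.79 × 25.77) = √46.12 = 6.791 m/s.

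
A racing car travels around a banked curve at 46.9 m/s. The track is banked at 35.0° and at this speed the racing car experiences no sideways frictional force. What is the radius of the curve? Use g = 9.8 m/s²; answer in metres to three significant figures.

Frictionless banking: tanθ = v²/(rg), so r = v²/(g tanθ).
r = (46.9)²/(9.8 × tan 35.0°) = 2200/(9.8 × 0.7002) = 2200/6.862 = 320.5 m.

321 m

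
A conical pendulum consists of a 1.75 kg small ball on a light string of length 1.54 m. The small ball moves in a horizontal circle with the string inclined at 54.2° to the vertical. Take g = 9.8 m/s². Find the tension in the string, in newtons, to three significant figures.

29.3 N

Vertically the bob has no acceleration, so T cosθ = mg.
T = mg/cosθ = 1.75 × 9.8 / cos 54.2° = 17.15/0.5850 = 29.32 N.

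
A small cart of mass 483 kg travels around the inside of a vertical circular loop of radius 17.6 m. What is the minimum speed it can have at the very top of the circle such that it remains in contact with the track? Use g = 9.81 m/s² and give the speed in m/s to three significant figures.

13.1 m/s

At the highest point the centre is directly below, so both the weight and N act inward: N + mg = mv²/r.
At minimum speed N → 0, so mg = mv_min²/r ⇒ v_min = √(g r) = √(9.81 × 17.6) = 13.14 m/s.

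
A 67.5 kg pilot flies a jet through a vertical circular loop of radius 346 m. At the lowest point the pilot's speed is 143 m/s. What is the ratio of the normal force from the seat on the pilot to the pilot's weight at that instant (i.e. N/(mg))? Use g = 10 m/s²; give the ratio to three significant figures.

6.91

At the bottom, N − mg = mv²/r, so N = m(v²/r + g) and N/(mg) = v²/(rg) + 1 = (143)²/(346 × 10.0) + 1 = 5.910 + 1 = 6.910.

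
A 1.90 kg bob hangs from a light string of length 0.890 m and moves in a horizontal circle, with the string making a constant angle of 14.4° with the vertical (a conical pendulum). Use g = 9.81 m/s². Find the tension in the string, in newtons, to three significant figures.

19.2 N

Vertically the bob has no acceleration, so T cosθ = mg.
T = mg/cosθ = 1.90 × 9.81 / cos 14.4° = 18.64/0.9686 = 19.24 N.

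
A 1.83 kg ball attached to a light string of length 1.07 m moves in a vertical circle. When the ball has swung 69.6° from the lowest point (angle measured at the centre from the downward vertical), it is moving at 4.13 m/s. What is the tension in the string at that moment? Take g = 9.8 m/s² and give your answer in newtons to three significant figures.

35.4 N

Take the radial direction toward the centre of the circle as positive. The component of the weight along the string toward the centre is −mg cos φ (φ measured from the bottom), so Newton's second law along the string gives T − mg cos φ = m v²/r.
cos 69.6° = 0.3486, so T = m(v²/r + g cos φ) = 1.83 × ((4.13)²/1.07 + 9.8 × 0.3486) = 1.83 × (15.94 + (3.416)) = 1.83 × 19.36 = 35.42 N.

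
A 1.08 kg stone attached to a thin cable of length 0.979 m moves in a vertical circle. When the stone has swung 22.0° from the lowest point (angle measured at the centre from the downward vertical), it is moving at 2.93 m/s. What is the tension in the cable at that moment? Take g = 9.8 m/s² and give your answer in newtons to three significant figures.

19.3 N

Take the radial direction toward the centre of the circle as positive. The component of the weight along the string toward the centre is −mg cos φ (φ measured from the bottom), so Newton's second law along the string gives T − mg cos φ = m v²/r.
cos 22.0° = 0.9272, so T = m(v²/r + g cos φ) = 1.08 × ((2.93)²/0.979 + 9.8 × 0.9272) = 1.08 × (8.769 + (9.086)) = 1.08 × 17.86 = 19.28 N.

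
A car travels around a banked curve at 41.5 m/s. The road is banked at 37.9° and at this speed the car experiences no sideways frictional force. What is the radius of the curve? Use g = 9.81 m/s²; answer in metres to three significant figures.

226 m

Frictionless banking: tanθ = v²/(rg), so r = v²/(g tanθ).
r = (41.5)²/(9.81 × tan 37.9°) = 1722/(9.81 × 0.7785) = 1722/7.637 = 225.5 m.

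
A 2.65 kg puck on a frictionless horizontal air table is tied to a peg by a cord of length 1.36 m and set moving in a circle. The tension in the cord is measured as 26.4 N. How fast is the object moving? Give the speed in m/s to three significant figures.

T = m v²/r ⇒ v = √(T r / m) = √(26.4 × 1.36 / 2.65) = √13.55 = 3.681 m/s.

3.68 m/s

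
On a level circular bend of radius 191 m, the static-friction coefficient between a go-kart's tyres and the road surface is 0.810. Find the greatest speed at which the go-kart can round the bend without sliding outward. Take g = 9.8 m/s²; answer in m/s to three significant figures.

38.9 m/s

The only inward force on a level bend is static friction, so at the limit f_s = μ_s N = μ_s m g = m v²/r.
Mass cancels: v_max = √(μ_s g r) = √(0.810 × 9.8 × 191) = √1516 = 38.94 m/s.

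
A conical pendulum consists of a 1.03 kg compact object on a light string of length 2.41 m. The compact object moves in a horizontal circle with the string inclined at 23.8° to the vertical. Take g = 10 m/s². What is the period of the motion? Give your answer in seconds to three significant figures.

2.95 s

r = L sinθ = 0.9725 m. From T sinθ = mω²r and T cosθ = mg: tanθ = ω²r/g, so ω² = g tanθ / r = g/(L cosθ).
ω = √(g/(L cosθ)) = √(10.0/(2.41 × 0.9150)) = √4.535 = 2.130 rad/s.
Period = 2π/ω = 2.950 s.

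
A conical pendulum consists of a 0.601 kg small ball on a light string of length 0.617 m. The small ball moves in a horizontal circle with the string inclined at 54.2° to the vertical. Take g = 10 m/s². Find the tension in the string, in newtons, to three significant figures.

Vertically the bob has no acceleration, so T cosθ = mg.
T = mg/cosθ = 0.601 × 10.0 / cos 54.2° = 6.010/0.5850 = 10.27 N.

10.3 N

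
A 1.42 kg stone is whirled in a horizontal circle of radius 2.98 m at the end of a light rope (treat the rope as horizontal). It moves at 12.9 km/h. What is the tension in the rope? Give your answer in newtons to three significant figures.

6.12 N

v = 12.9 km/h = 12.9/3.6 = 3.583 m/s.
The tension is the only horizontal force, so it supplies the full centripetal force: T = m v²/r = 1.42 × (3.583)²/2.98 = 1.42 × 12.84/2.98 = 6.119 N.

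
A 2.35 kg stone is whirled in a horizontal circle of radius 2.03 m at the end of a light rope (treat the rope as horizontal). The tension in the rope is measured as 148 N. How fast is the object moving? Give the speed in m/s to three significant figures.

11.3 m/s

T = m v²/r ⇒ v = √(T r / m) = √(148 × 2.03 / 2.35) = √127.8 = 11.31 m/s.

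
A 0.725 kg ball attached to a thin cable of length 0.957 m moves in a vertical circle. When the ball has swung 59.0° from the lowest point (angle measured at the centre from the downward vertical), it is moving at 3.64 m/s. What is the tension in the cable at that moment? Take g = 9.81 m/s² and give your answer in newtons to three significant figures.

13.7 N

Take the radial direction toward the centre of the circle as positive. The component of the weight along the string toward the centre is −mg cos φ (φ measured from the bottom), so Newton's second law along the string gives T − mg cos φ = m v²/r.
cos 59.0° = 0.5150, so T = m(v²/r + g cos φ) = 0.725 × ((3.64)²/0.957 + 9.81 × 0.5150) = 0.725 × (13.84 + (5.053)) = 0.725 × 18.90 = 13.70 N.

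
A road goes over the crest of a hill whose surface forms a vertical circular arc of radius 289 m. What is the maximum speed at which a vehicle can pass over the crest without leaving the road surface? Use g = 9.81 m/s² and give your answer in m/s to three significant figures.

53.2 m/s

At the crest the centre of the circle is below the vehicle, so the net downward (centripetal) force is mg − N = mv²/r.
The vehicle leaves the road when N → 0, giving v_max = √(g r) = √(9.81 × 289) = 53.25 m/s.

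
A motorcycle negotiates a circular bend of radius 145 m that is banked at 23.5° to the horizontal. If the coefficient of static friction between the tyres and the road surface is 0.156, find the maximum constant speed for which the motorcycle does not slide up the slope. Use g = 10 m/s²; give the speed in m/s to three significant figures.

30.3 m/s

At the maximum speed, friction acts down the slope at its limiting value f = μN. Radially (horizontal, toward centre): N sinθ + μN cosθ = mv²/r. Vertically: N cosθ − μN sinθ = mg.
Dividing: v² = r g (sinθ + μcosθ)/(cosθ − μsinθ).
sinθ + μcosθ = 0.3987 + 0.156×0.9171 = 0.5418; cosθ − μsinθ = 0.9171 − 0.156×0.3987 = 0.8549.
v² = 145 × 10.0 × 0.5418/0.8549 = 919.0 m²/s², so v = 30.32 m/s.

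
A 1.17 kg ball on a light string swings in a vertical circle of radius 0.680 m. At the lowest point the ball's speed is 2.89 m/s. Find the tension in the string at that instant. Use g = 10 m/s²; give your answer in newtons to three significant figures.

26.1 N

At the lowest point, T points up (toward the centre) and the weight mg points down (away from the centre), so the net inward force is T − mg = mv²/r.
T = m(v²/r + g) = 1.17 × ((2.89)²/0.680 + 10.0) = 1.17 × (12.28 + 10.0) = 1.17 × 22.28 = 26.07 N.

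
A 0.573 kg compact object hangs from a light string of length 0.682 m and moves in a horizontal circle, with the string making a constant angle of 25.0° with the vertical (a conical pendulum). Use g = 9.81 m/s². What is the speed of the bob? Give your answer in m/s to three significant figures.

The radius of the circle is r = L sinθ = 0.682 × sin 25.0° = 0.2882 m.
Horizontally T sinθ = mv²/r and vertically T cosθ = mg, so tanθ = v²/(rg).
v = √(r g tanθ) = √(0.2882 × 9.81 × 0.4663) = √1.318 = 1.148 m/s.

1.15 m/s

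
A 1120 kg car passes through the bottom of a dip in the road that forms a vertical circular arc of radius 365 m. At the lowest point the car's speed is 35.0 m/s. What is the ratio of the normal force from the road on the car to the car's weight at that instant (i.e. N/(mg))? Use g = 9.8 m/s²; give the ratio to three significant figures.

At the bottom, N − mg = mv²/r, so N = m(v²/r + g) and N/(mg) = v²/(rg) + 1 = (35.0)²/(365 × 9.8) + 1 = 0.3425 + 1 = 1.342.

1.34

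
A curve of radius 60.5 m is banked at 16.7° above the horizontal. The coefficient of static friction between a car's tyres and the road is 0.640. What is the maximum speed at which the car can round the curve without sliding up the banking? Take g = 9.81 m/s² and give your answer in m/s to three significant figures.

At the maximum speed, friction acts down the slope at its limiting value f = μN. Radially (horizontal, toward centre): N sinθ + μN cosθ = mv²/r. Vertically: N cosθ − μN sinθ = mg.
Dividing: v² = r g (sinθ + μcosθ)/(cosθ − μsinθ).
sinθ + μcosθ = 0.2874 + 0.640×0.9578 = 0.9004; cosθ − μsinθ = 0.9578 − 0.640×0.2874 = 0.7739.
v² = 60.5 × 9.81 × 0.9004/0.7739 = 690.5 m²/s², so v = 26.28 m/s.

26.3 m/s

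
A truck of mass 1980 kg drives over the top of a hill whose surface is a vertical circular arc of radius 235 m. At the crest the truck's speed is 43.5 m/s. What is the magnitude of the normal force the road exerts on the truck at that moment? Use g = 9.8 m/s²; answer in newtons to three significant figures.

3460 N

At the crest the centripetal acceleration points downward (toward the centre of the arc), so mg − N = mv²/r.
N = m(g − v²/r) = 1980 × (9.8 − (43.5)²/235) = 1980 × (9.8 − 8.052) = 1980 × 1.748 = 3461 N.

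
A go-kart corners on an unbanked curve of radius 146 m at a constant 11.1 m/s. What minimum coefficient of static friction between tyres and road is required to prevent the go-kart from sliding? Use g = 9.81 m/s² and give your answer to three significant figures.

0.0860

Friction provides the centripetal force: μ_s m g = m v²/r, so μ_s = v²/(g r) = (11.10)²/(9.81 × 146) = 123.2/1432 = 0.08602.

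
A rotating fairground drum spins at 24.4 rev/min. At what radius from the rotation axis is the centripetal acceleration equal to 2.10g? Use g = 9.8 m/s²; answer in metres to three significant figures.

ω = 24.4 rev/min × 2π/60 = 2.555 rad/s.
a_c = ω²r = 2.10g ⇒ r = 2.10 × 9.8 / (2.555)² = 20.58/6.529 = 3.152 m.

3.15 m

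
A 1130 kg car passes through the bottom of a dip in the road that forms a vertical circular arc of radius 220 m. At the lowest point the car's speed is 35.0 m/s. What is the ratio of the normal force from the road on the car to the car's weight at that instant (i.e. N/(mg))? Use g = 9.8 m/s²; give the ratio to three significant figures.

At the bottom, N − mg = mv²/r, so N = m(v²/r + g) and N/(mg) = v²/(rg) + 1 = (35.0)²/(220 × 9.8) + 1 = 0.5682 + 1 = 1.568.

1.57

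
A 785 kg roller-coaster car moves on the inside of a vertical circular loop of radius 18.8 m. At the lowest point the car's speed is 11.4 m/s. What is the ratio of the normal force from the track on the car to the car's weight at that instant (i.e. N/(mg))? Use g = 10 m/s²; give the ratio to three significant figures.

1.69

At the bottom, N − mg = mv²/r, so N = m(v²/r + g) and N/(mg) = v²/(rg) + 1 = (11.4)²/(18.8 × 10.0) + 1 = 0.6913 + 1 = 1.691.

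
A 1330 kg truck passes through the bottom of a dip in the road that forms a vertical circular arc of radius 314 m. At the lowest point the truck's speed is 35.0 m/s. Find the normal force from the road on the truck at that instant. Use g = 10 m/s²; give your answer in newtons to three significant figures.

18500 N

At the lowest point, N points up (toward the centre) and the weight mg points down (away from the centre), so the net inward force is N − mg = mv²/r.
N = m(v²/r + g) = 1330 × ((35.0)²/314 + 10.0) = 1330 × (3.901 + 10.0) = 1330 × 13.90 = 18490 N.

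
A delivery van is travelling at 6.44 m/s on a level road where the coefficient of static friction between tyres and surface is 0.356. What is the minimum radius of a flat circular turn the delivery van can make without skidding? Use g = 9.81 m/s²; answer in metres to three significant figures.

At the limit, μ_s m g = m v²/r, so r_min = v²/(μ_s g) = (6.44)²/(0.356 × 9.81) = 41.47/3.492 = 11.88 m.

11.9 m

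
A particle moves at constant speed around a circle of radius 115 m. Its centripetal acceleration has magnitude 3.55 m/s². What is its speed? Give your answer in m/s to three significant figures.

20.2 m/s

a_c = v²/r ⇒ v = √(a_c · r) = √(3.55 × 115) = √408.2 = 20.21 m/s.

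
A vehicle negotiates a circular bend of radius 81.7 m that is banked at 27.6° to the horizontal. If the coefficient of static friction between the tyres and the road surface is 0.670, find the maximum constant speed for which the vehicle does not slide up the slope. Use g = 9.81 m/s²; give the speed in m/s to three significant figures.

At the maximum speed, friction acts down the slope at its limiting value f = μN. Radially (horizontal, toward centre): N sinθ + μN cosθ = mv²/r. Vertically: N cosθ − μN sinθ = mg.
Dividing: v² = r g (sinθ + μcosθ)/(cosθ − μsinθ).
sinθ + μcosθ = 0.4633 + 0.670×0.8862 = 1.057; cosθ − μsinθ = 0.8862 − 0.670×0.4633 = 0.5758.
v² = 81.7 × 9.81 × 1.057/0.5758 = 1471 m²/s², so v = 38.36 m/s.

38.4 m/s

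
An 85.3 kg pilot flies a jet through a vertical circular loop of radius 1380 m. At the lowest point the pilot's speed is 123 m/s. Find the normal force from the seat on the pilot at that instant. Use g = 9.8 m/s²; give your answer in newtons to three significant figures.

1770 N

At the lowest point, N points up (toward the centre) and the weight mg points down (away from the centre), so the net inward force is N − mg = mv²/r.
N = m(v²/r + g) = 85.3 × ((123)²/1380 + 9.8) = 85.3 × (10.96 + 9.8) = 85.3 × 20.76 = 1771 N.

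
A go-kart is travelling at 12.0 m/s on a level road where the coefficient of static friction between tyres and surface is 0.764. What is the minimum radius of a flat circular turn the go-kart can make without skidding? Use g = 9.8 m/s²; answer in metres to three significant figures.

At the limit, μ_s m g = m v²/r, so r_min = v²/(μ_s g) = (12.0)²/(0.764 × 9.8) = 144.0/7.487 = 19.23 m.

19.2 m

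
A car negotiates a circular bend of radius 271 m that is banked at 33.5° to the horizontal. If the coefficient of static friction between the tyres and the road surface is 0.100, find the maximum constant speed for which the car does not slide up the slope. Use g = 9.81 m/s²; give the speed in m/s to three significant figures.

46.6 m/s

At the maximum speed, friction acts down the slope at its limiting value f = μN. Radially (horizontal, toward centre): N sinθ + μN cosθ = mv²/r. Vertically: N cosθ − μN sinθ = mg.
Dividing: v² = r g (sinθ + μcosθ)/(cosθ − μsinθ).
sinθ + μcosθ = 0.5519 + 0.100×0.8339 = 0.6353; cosθ − μsinθ = 0.8339 − 0.100×0.5519 = 0.7787.
v² = 271 × 9.81 × 0.6353/0.7787 = 2169 m²/s², so v = 46.57 m/s.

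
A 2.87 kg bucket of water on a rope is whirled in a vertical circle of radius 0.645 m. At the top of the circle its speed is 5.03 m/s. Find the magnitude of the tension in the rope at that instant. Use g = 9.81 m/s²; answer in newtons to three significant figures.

At the top, both T and the weight mg point inward (toward the centre), so T + mg = mv²/r.
T = m(v²/r − g) = 2.87 × ((5.03)²/0.645 − 9.81) = 2.87 × (39.23 − 9.81) = 2.87 × 29.42 = 84.42 N.

84.4 N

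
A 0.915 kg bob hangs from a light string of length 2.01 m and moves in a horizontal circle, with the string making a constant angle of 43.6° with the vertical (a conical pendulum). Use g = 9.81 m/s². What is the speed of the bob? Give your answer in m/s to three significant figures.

The radius of the circle is r = L sinθ = 2.01 × sin 43.6° = 1.386 m.
Horizontally T sinθ = mv²/r and vertically T cosθ = mg, so tanθ = v²/(rg).
v = √(r g tanθ) = √(1.386 × 9.81 × 0.9523) = √12.95 = 3.598 m/s.

3.60 m/s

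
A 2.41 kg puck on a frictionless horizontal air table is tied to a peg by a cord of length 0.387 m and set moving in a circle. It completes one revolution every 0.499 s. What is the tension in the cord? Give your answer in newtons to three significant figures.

v = 2πr/T = 2π × 0.387/0.499 = 4.873 m/s.
The tension is the only horizontal force, so it supplies the full centripetal force: T = m v²/r = 2.41 × (4.873)²/0.387 = 2.41 × 23.75/0.387 = 147.9 N.

148 N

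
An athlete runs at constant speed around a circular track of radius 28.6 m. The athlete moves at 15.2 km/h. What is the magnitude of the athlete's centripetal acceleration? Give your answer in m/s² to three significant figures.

v = 15.2 km/h = 15.2/3.6 = 4.222 m/s.
a_c = v²/r = (4.222)²/28.6 = 17.83/28.6 = 0.6233 m/s².

0.623 m/s²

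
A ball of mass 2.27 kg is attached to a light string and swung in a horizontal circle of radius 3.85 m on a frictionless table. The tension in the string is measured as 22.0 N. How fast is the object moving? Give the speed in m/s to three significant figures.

T = m v²/r ⇒ v = √(T r / m) = √(22.0 × 3.85 / 2.27) = √37.31 = 6.108 m/s.

6.11 m/s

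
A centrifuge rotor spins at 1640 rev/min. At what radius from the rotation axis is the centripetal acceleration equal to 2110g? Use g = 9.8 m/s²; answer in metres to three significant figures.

0.701 m

ω = 1640 rev/min × 2π/60 = 171.7 rad/s.
a_c = ω²r = 2110g ⇒ r = 2110 × 9.8 / (171.7)² = 20680/29490 = 0.7011 m.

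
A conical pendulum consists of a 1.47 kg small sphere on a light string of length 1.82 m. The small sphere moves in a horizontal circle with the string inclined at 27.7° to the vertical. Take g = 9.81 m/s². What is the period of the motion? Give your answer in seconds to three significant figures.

r = L sinθ = 0.8460 m. From T sinθ = mω²r and T cosθ = mg: tanθ = ω²r/g, so ω² = g tanθ / r = g/(L cosθ).
ω = √(g/(L cosθ)) = √(9.81/(1.82 × 0.8854)) = √6.088 = 2.467 rad/s.
Period = 2π/ω = 2.547 s.

2.55 s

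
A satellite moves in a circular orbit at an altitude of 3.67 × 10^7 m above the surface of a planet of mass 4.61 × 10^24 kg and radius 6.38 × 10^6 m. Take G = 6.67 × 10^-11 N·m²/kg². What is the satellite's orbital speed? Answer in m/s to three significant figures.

Orbital radius r = R + h = 6.38 × 10^6 + 3.67 × 10^7 = 4.308 × 10^7 m.
Gravity supplies the centripetal force: G M m / r² = m v² / r, so v = √(GM/r).
v = √(6.67 × 10^-11 × 4.61 × 10^24 / 4.308 × 10^7) = √(7.138 × 10^6) = 2672 m/s.

2670 m/s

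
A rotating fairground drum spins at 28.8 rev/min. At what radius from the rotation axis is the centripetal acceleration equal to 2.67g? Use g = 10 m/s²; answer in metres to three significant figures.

ω = 28.8 rev/min × 2π/60 = 3.016 rad/s.
a_c = ω²r = 2.67g ⇒ r = 2.67 × 10.0 / (3.016)² = 26.70/9.096 = 2.935 m.

2.94 m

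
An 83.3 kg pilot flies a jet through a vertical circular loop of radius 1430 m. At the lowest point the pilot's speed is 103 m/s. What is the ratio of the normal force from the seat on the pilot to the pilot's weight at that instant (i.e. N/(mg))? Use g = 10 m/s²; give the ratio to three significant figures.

At the bottom, N − mg = mv²/r, so N = m(v²/r + g) and N/(mg) = v²/(rg) + 1 = (103)²/(1430 × 10.0) + 1 = 0.7419 + 1 = 1.742.

1.74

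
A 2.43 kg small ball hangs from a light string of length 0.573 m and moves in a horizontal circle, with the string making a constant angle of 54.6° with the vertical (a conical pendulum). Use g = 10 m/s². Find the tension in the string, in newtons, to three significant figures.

Vertically the bob has no acceleration, so T cosθ = mg.
T = mg/cosθ = 2.43 × 10.0 / cos 54.6° = 24.30/0.5793 = 41.95 N.

41.9 N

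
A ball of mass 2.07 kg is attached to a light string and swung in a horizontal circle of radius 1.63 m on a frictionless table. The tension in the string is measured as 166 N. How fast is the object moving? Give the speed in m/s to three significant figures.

T = m v²/r ⇒ v = √(T r / m) = √(166 × 1.63 / 2.07) = √130.7 = 11.43 m/s.

11.4 m/s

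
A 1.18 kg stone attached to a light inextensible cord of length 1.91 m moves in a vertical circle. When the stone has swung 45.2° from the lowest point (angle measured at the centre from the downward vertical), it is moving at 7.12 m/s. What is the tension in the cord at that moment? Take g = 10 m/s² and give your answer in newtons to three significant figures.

39.6 N

Take the radial direction toward the centre of the circle as positive. The component of the weight along the string toward the centre is −mg cos φ (φ measured from the bottom), so Newton's second law along the string gives T − mg cos φ = m v²/r.
cos 45.2° = 0.7046, so T = m(v²/r + g cos φ) = 1.18 × ((7.12)²/1.91 + 10.0 × 0.7046) = 1.18 × (26.54 + (7.046)) = 1.18 × 33.59 = 39.63 N.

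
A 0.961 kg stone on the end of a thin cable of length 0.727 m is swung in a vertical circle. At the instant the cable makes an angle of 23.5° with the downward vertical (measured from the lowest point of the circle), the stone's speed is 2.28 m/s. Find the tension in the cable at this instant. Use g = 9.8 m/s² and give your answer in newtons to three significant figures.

Take the radial direction toward the centre of the circle as positive. The component of the weight along the string toward the centre is −mg cos φ (φ measured from the bottom), so Newton's second law along the string gives T − mg cos φ = m v²/r.
cos 23.5° = 0.9171, so T = m(v²/r + g cos φ) = 0.961 × ((2.28)²/0.727 + 9.8 × 0.9171) = 0.961 × (7.150 + (8.987)) = 0.961 × 16.14 = 15.51 N.

15.5 N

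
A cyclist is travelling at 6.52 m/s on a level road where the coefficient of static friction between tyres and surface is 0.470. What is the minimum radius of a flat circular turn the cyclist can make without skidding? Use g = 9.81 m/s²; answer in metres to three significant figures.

9.22 m

At the limit, μ_s m g = m v²/r, so r_min = v²/(μ_s g) = (6.52)²/(0.470 × 9.81) = 42.51/4.611 = 9.220 m.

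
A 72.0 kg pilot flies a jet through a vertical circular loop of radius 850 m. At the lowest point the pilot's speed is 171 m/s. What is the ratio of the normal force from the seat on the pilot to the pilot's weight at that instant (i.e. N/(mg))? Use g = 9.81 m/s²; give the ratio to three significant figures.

4.51

At the bottom, N − mg = mv²/r, so N = m(v²/r + g) and N/(mg) = v²/(rg) + 1 = (171)²/(850 × 9.81) + 1 = 3.507 + 1 = 4.507.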